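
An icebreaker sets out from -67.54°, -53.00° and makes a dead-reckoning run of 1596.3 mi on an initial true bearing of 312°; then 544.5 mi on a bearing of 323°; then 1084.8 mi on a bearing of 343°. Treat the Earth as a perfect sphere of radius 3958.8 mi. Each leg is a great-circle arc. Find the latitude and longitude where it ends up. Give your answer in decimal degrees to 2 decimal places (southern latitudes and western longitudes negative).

Apply the spherical direct solution leg by leg, carrying full precision between legs.
Leg 1: from (-67.54°, -53.00°), δ = 1596.3/3958.8 = 0.403228 rad, θ = 312° → φ = -48.57°, λ = -79.15°.
Leg 2: from (-48.57°, -79.15°), δ = 544.5/3958.8 = 0.137542 rad, θ = 323° → φ = -42.08°, λ = -85.53°.
Leg 3: from (-42.08°, -85.53°), δ = 1084.8/3958.8 = 0.274022 rad, θ = 343° → φ = -26.94°, λ = -90.62°.

latitude -26.94°, longitude -90.62°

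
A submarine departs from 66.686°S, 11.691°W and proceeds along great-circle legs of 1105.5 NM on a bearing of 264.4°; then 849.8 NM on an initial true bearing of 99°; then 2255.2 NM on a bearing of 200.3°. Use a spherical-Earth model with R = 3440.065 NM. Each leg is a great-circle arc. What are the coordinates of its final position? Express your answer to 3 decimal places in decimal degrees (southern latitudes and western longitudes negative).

Apply the spherical direct solution leg by leg, carrying full precision between legs.
Leg 1: from (-66.686°, -11.691°), δ = 1105.5/3440.065 = 0.321360 rad, θ = 264.4° → φ = -62.072°, λ = -53.848°.
Leg 2: from (-62.072°, -53.848°), δ = 849.8/3440.065 = 0.247030 rad, θ = 99° → φ = -61.001°, λ = -23.968°.
Leg 3: from (-61.001°, -23.968°), δ = 2255.2/3440.065 = 0.655569 rad, θ = 200.3° → φ = -76.048°, λ = -142.664°.

latitude -76.048°, longitude -142.664°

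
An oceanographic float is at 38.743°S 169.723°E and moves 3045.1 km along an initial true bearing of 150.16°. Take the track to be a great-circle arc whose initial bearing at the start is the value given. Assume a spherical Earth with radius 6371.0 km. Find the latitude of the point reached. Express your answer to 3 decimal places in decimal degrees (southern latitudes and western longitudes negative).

δ = 3045.1/6371 = 0.477963 rad (27.3852°).
Converting: φ₁ = -0.676193 rad, θ = 2.620786 rad.
Destination latitude: φ₂ = arcsin( sin φ₁ cos δ + cos φ₁ sin δ cos θ ) = arcsin(-0.866889) = -60.099°.
Then Δλ = atan2(0.178511, 0.345411) = 0.477005 rad, from sin θ sin δ cos φ₁ over cos δ − sin φ₁ sin φ₂.
λ₂ = 169.723° + 27.330° = 197.053°, normalized to (−180°, 180°] → -162.947°.

latitude -60.099°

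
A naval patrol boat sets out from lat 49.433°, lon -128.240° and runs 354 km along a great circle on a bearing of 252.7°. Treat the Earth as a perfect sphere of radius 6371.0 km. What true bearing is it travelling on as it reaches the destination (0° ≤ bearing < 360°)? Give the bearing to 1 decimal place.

final bearing 249.2°

Angular distance δ = d/R = 354 / 6371 = 0.055564 rad.
With φ₁ = 49.433° = 0.862769 rad and θ = 252.7° = 4.410447 rad:
sin φ₂ = sin φ₁ cos δ + cos φ₁ sin δ cos θ = (0.759646)(0.998457) + (0.650337)(0.055536)(-0.297375) = 0.747733
φ₂ = asin(0.747733) = 0.844642 rad = 48.394°.
Then Δλ = atan2(-0.034483, 0.430444) = -0.079940 rad, from sin θ sin δ cos φ₁ over cos δ − sin φ₁ sin φ₂.
Hence λ₂ = -128.240° + -4.580° = -132.820°.
The forward bearing on arrival equals the back-azimuth from the destination plus 180°.
Back-azimuth from P₂ (48.4°, -132.8°) to P₁ (49.4°, -128.2°), with Δλ' = λ₁ − λ₂ = 4.6°: atan2( sin Δλ' cos φ₁ , cos φ₂ sin φ₁ − sin φ₂ cos φ₁ cos Δλ' ) = 69.2°.
Final bearing = (69.2° + 180°) mod 360° = 249.2°.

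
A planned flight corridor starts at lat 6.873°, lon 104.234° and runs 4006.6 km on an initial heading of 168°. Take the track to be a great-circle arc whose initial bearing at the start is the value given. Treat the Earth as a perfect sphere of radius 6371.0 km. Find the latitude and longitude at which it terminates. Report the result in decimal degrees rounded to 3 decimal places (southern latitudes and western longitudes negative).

Angular distance δ = d/R = 4006.6 / 6371 = 0.628881 rad.
Start latitude φ₁ = 0.119956 rad; initial bearing θ = 2.932153 rad.
sin φ₂ = sin φ₁ cos δ + cos φ₁ sin δ cos θ = (0.119669)(0.808686) + (0.992814)(0.588240)(-0.978148) = -0.474476
φ₂ = asin(-0.474476) = -0.494369 rad = -28.325°.
Δλ = atan2( sin θ sin δ cos φ₁ , cos δ − sin φ₁ sin φ₂ ) = atan2(0.121423, 0.865466) = 0.139388 rad = 7.986°.
λ₂ = λ₁ + Δλ = 112.220°.

latitude -28.325°, longitude 112.220°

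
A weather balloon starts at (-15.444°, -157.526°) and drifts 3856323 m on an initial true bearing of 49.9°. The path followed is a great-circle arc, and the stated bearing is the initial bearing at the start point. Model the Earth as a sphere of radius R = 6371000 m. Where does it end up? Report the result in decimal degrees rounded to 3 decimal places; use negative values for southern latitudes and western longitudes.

Angular distance δ = d/R = 3856323 / 6371000 = 0.605293 rad.
With φ₁ = -15.444° = -0.269549 rad and θ = 49.9° = 0.870919 rad:
sin φ₂ = sin φ₁ cos δ + cos φ₁ sin δ cos θ = (-0.266296)(0.822335) + (0.963891)(0.569003)(0.644124) = 0.134289
φ₂ = asin(0.134289) = 0.134696 rad = 7.718°.
Then Δλ = atan2(0.419527, 0.858096) = 0.454732 rad, from sin θ sin δ cos φ₁ over cos δ − sin φ₁ sin φ₂.
Hence λ₂ = -157.526° + 26.054° = -131.472°.

latitude 7.718°, longitude -131.472°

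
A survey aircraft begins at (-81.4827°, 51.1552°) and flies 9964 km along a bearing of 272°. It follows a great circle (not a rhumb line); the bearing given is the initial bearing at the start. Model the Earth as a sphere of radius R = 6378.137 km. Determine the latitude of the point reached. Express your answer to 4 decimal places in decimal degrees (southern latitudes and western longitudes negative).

latitude -0.1903°

Central angle δ = d/R = 1.562212 rad.
With φ₁ = -81.4827° = -1.422141 rad and θ = 272° = 4.747296 rad:
Destination latitude: φ₂ = arcsin( sin φ₁ cos δ + cos φ₁ sin δ cos θ ) = arcsin(-0.003321) = -0.1903°.
Then Δλ = atan2(-0.148012, 0.005300) = -1.535004 rad, from sin θ sin δ cos φ₁ over cos δ − sin φ₁ sin φ₂.
λ₂ = 51.1552° + -87.9492° = -36.7940°.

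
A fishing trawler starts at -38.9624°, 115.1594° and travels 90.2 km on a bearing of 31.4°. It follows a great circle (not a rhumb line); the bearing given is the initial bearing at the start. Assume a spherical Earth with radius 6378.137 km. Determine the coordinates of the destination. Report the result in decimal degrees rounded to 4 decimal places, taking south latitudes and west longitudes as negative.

latitude -38.2695°, longitude 115.6971°

Central angle δ = d/R = 0.014142 rad.
Start latitude φ₁ = -0.680022 rad; initial bearing θ = 0.548033 rad.
sin φ₂ = sin φ₁ cos δ + cos φ₁ sin δ cos θ = (-0.628810)(0.999900) + (0.777559)(0.014142)(0.853551) = -0.619362
φ₂ = asin(-0.619362) = -0.667930 rad = -38.2695°.
Then Δλ = atan2(0.005729, 0.610439) = 0.009385 rad, from sin θ sin δ cos φ₁ over cos δ − sin φ₁ sin φ₂.
Hence λ₂ = 115.1594° + 0.5377° = 115.6971°.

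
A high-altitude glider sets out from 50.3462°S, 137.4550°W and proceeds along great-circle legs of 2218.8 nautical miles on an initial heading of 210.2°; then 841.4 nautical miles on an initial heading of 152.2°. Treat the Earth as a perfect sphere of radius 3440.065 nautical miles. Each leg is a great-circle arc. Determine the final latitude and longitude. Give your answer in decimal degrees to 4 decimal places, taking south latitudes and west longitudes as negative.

latitude -80.9546°, longitude -161.5624°

Apply the spherical direct solution leg by leg, carrying full precision between legs.
Leg 1: from (-50.3462°, -137.4550°), δ = 2218.8/3440.065 = 0.644988 rad, θ = 210.2° → φ = -71.2304°, λ = 152.5179°.
Leg 2: from (-71.2304°, 152.5179°), δ = 841.4/3440.065 = 0.244588 rad, θ = 152.2° → φ = -80.9546°, λ = -161.5624°.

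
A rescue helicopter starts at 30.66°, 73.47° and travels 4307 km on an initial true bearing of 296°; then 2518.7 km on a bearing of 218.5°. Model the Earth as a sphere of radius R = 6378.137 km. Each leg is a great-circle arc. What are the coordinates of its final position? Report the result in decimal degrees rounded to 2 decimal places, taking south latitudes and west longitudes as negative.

Apply the spherical direct solution leg by leg, carrying full precision between legs.
Leg 1: from (30.66°, 73.47°), δ = 4307/6378.137 = 0.675276 rad, θ = 296° → φ = 39.33°, λ = 26.89°.
Leg 2: from (39.33°, 26.89°), δ = 2518.7/6378.137 = 0.394896 rad, θ = 218.5° → φ = 20.61°, λ = 12.06°.

latitude 20.61°, longitude 12.06°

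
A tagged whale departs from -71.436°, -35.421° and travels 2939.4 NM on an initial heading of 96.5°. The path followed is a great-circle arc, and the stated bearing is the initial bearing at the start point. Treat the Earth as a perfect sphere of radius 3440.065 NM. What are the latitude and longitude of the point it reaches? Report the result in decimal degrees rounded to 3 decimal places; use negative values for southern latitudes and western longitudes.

The arc subtends δ = 2939.4/3440.065 = 0.854461 rad at the centre.
Start latitude φ₁ = -1.246793 rad; initial bearing θ = 1.684243 rad.
Destination latitude: φ₂ = arcsin( sin φ₁ cos δ + cos φ₁ sin δ cos θ ) = arcsin(-0.649642) = -40.515°.
Δλ = atan2( sin θ sin δ cos φ₁ , cos δ − sin φ₁ sin φ₂ ) = atan2(0.238572, 0.040785) = 1.401478 rad = 80.299°.
λ₂ = λ₁ + Δλ = 44.878°.

latitude -40.515°, longitude 44.878°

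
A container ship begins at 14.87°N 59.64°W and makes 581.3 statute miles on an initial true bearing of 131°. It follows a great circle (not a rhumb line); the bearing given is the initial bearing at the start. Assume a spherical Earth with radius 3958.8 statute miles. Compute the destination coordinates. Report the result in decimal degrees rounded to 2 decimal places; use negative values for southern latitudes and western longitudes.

latitude 9.27°, longitude -53.22°

δ = 581.3/3958.8 = 0.146837 rad (8.4132°).
Converting: φ₁ = 0.259530 rad, θ = 2.286381 rad.
sin φ₂ = sin φ₁ cos δ + cos φ₁ sin δ cos θ = (0.256627)(0.989239) + (0.966511)(0.146310)(-0.656059) = 0.161092
φ₂ = asin(0.161092) = 0.161797 rad = 9.27°.
Δλ = atan2( sin θ sin δ cos φ₁ , cos δ − sin φ₁ sin φ₂ ) = atan2(0.106724, 0.947898) = 0.112118 rad = 6.42°.
Hence λ₂ = -59.64° + 6.42° = -53.22°.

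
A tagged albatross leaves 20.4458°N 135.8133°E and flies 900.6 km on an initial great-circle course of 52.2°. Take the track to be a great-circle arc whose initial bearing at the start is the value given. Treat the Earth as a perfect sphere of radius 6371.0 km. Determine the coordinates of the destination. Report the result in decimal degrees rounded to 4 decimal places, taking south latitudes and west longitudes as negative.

latitude 25.2614°, longitude 142.8841°

Central angle δ = d/R = 0.141359 rad.
Start latitude φ₁ = 0.356847 rad; initial bearing θ = 0.911062 rad.
sin φ₂ = sin φ₁ cos δ + cos φ₁ sin δ cos θ = (0.349321)(0.990025) + (0.937003)(0.140889)(0.612907) = 0.426749
φ₂ = asin(0.426749) = 0.440895 rad = 25.2614°.
Δλ = atan2( sin θ sin δ cos φ₁ , cos δ − sin φ₁ sin φ₂ ) = atan2(0.104311, 0.840953) = 0.123409 rad = 7.0708°.
Hence λ₂ = 135.8133° + 7.0708° = 142.8841°.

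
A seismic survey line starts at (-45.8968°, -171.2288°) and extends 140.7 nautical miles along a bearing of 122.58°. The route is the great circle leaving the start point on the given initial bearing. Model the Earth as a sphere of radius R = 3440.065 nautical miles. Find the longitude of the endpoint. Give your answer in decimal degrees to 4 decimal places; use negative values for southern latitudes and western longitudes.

longitude -168.3263°

The arc subtends δ = 140.7/3440.065 = 0.040900 rad at the centre.
Start latitude φ₁ = -0.801050 rad; initial bearing θ = 2.139425 rad.
Destination latitude: φ₂ = arcsin( sin φ₁ cos δ + cos φ₁ sin δ cos θ ) = arcsin(-0.732810) = -47.1225°.
For the longitude increment, Δλ = atan2( sin θ sin δ cos φ₁, cos δ − sin φ₁ sin φ₂ ) = atan2(0.023979, 0.472942) = 2.9025°.
λ₂ = -171.2288° + 2.9025° = -168.3263°.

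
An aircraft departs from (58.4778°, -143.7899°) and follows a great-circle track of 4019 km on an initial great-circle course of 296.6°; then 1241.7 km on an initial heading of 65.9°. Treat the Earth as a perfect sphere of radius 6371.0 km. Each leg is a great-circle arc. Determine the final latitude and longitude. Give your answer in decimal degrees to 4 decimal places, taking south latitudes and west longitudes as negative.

Apply the spherical direct solution leg by leg, carrying full precision between legs.
Leg 1: from (58.4778°, -143.7899°), δ = 4019/6371 = 0.630827 rad, θ = 296.6° → φ = 55.7361°, λ = 146.7006°.
Leg 2: from (55.7361°, 146.7006°), δ = 1241.7/6371 = 0.194899 rad, θ = 65.9° → φ = 58.7961°, λ = 166.6524°.

latitude 58.7961°, longitude 166.6524°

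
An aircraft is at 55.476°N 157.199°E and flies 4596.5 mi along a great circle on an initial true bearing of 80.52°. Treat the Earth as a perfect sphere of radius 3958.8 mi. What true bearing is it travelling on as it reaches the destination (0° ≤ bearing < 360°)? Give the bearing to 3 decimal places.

final bearing 142.117°

δ = 4596.5/3958.8 = 1.161084 rad (66.5252°).
With φ₁ = 55.476° = 0.968239 rad and θ = 80.52° = 1.405339 rad:
sin φ₂ = sin φ₁ cos δ + cos φ₁ sin δ cos θ = (0.823889)(0.398345) + (0.566751)(0.917236)(0.164703) = 0.413812
φ₂ = asin(0.413812) = 0.426638 rad = 24.445°.
For the longitude increment, Δλ = atan2( sin θ sin δ cos φ₁, cos δ − sin φ₁ sin φ₂ ) = atan2(0.512745, 0.057410) = 83.611°.
λ₂ = 157.199° + 83.611° = 240.810°, normalized to (−180°, 180°] → -119.190°.
The forward bearing on arrival equals the back-azimuth from the destination plus 180°.
Back-azimuth from P₂ (24.445°, -119.190°) to P₁ (55.476°, 157.199°), with Δλ' = λ₁ − λ₂ = 276.389°: atan2( sin Δλ' cos φ₁ , cos φ₂ sin φ₁ − sin φ₂ cos φ₁ cos Δλ' ) = 322.117°.
Final bearing = (322.117° + 180°) mod 360° = 142.117°.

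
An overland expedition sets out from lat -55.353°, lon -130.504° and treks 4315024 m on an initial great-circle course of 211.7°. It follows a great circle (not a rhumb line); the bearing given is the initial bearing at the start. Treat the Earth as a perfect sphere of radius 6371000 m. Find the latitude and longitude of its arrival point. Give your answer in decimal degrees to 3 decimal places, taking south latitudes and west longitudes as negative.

δ = 4315024/6371000 = 0.677291 rad (38.8059°).
Start latitude φ₁ = -0.966092 rad; initial bearing θ = 3.694862 rad.
sin φ₂ = sin φ₁ cos δ + cos φ₁ sin δ cos θ = (-0.822670)(0.779273) + (0.568519)(0.626685)(-0.850811) = -0.944213
φ₂ = asin(-0.944213) = -1.235198 rad = -70.772°.
Δλ = atan2( sin θ sin δ cos φ₁ , cos δ − sin φ₁ sin φ₂ ) = atan2(-0.187216, 0.002497) = -1.557461 rad = -89.236°.
λ₂ = -130.504° + -89.236° = -219.740°, normalized to (−180°, 180°] → 140.260°.

latitude -70.772°, longitude 140.260°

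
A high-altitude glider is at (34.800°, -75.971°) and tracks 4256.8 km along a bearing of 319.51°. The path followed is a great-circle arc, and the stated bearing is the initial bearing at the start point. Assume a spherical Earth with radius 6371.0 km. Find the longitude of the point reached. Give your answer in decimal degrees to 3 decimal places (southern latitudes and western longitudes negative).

longitude -122.929°

The arc subtends δ = 4256.8/6371 = 0.668153 rad at the centre.
Converting: φ₁ = 0.607375 rad, θ = 5.576501 rad.
Destination latitude: φ₂ = arcsin( sin φ₁ cos δ + cos φ₁ sin δ cos θ ) = arcsin(0.834892) = 56.605°.
For the longitude increment, Δλ = atan2( sin θ sin δ cos φ₁, cos δ − sin φ₁ sin φ₂ ) = atan2(-0.330328, 0.308483) = -46.958°.
λ₂ = -75.971° + -46.958° = -122.929°.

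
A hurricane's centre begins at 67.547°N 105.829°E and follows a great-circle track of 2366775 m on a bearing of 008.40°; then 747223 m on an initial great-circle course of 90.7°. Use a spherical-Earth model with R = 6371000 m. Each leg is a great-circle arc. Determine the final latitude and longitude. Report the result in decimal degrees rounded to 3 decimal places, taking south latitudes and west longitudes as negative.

Apply the spherical direct solution leg by leg, carrying full precision between legs.
Leg 1: from (67.547°, 105.829°), δ = 2366775/6371000 = 0.371492 rad, θ = 8.4° → φ = 86.663°, λ = 171.492°.
Leg 2: from (86.663°, 171.492°), δ = 747223/6371000 = 0.117285 rad, θ = 90.7° → φ = 82.464°, λ = -125.356°.

latitude 82.464°, longitude -125.356°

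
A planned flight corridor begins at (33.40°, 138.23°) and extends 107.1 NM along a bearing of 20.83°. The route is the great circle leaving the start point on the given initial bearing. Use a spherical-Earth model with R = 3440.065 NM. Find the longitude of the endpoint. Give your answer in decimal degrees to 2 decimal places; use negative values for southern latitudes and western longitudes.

longitude 139.00°

Central angle δ = d/R = 0.031133 rad.
Converting: φ₁ = 0.582940 rad, θ = 0.363552 rad.
Destination latitude: φ₂ = arcsin( sin φ₁ cos δ + cos φ₁ sin δ cos θ ) = arcsin(0.574503) = 35.06°.
Then Δλ = atan2(0.009241, 0.683263) = 0.013524 rad, from sin θ sin δ cos φ₁ over cos δ − sin φ₁ sin φ₂.
Hence λ₂ = 138.23° + 0.77° = 139.00°.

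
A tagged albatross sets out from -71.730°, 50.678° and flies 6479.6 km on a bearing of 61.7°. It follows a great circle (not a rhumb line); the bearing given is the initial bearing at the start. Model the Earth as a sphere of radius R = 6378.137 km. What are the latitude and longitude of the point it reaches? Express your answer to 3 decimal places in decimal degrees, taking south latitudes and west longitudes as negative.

latitude -21.960°, longitude 104.474°

Central angle δ = d/R = 1.015908 rad.
Start latitude φ₁ = -1.251925 rad; initial bearing θ = 1.076868 rad.
Applying the spherical law of cosines for sides, sin φ₂ = sin φ₁ cos δ + cos φ₁ sin δ cos θ = -0.373965, so φ₂ = -21.960°.
Then Δλ = atan2(0.234610, 0.171735) = 0.938915 rad, from sin θ sin δ cos φ₁ over cos δ − sin φ₁ sin φ₂.
λ₂ = 50.678° + 53.796° = 104.474°.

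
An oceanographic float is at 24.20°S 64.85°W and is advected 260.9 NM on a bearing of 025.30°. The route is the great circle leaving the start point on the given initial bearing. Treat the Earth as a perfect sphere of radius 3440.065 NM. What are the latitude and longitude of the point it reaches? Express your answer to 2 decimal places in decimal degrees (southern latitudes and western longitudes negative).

latitude -20.26°, longitude -62.87°

Central angle δ = d/R = 0.075842 rad.
Converting: φ₁ = -0.422370 rad, θ = 0.441568 rad.
sin φ₂ = sin φ₁ cos δ + cos φ₁ sin δ cos θ = (-0.409923)(0.997125) + (0.912120)(0.075769)(0.904083) = -0.346263
φ₂ = asin(-0.346263) = -0.353585 rad = -20.26°.
For the longitude increment, Δλ = atan2( sin θ sin δ cos φ₁, cos δ − sin φ₁ sin φ₂ ) = atan2(0.029535, 0.855184) = 1.98°.
λ₂ = -64.85° + 1.98° = -62.87°.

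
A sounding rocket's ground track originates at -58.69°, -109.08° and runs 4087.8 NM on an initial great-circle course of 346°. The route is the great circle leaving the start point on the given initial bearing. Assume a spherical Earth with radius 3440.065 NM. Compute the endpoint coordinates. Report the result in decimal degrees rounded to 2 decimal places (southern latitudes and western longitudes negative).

Angular distance δ = d/R = 4087.8 / 3440.065 = 1.188292 rad.
With φ₁ = -58.69° = -1.024334 rad and θ = 346° = 6.038839 rad:
sin φ₂ = sin φ₁ cos δ + cos φ₁ sin δ cos θ = (-0.854368)(0.373245) + (0.519668)(0.927733)(0.970296) = 0.148903
φ₂ = asin(0.148903) = 0.149459 rad = 8.56°.
Then Δλ = atan2(-0.116634, 0.500464) = -0.228964 rad, from sin θ sin δ cos φ₁ over cos δ − sin φ₁ sin φ₂.
Hence λ₂ = -109.08° + -13.12° = -122.20°.

latitude 8.56°, longitude -122.20°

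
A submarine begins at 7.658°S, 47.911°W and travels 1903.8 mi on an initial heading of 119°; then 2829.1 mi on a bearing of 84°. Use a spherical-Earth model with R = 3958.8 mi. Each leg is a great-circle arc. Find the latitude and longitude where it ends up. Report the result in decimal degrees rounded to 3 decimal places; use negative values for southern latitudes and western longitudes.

latitude -11.111°, longitude 19.195°

Apply the spherical direct solution leg by leg, carrying full precision between legs.
Leg 1: from (-7.658°, -47.911°), δ = 1903.8/3958.8 = 0.480903 rad, θ = 119° → φ = -19.902°, λ = -22.426°.
Leg 2: from (-19.902°, -22.426°), δ = 2829.1/3958.8 = 0.714636 rad, θ = 84° → φ = -11.111°, λ = 19.195°.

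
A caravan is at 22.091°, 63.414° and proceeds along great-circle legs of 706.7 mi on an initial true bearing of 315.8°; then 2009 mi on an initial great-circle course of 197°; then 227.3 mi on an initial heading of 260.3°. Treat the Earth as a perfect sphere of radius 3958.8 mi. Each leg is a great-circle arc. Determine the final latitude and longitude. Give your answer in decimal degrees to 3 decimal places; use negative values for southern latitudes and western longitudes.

Apply the spherical direct solution leg by leg, carrying full precision between legs.
Leg 1: from (22.091°, 63.414°), δ = 706.7/3958.8 = 0.178514 rad, θ = 315.8° → φ = 29.213°, λ = 55.260°.
Leg 2: from (29.213°, 55.260°), δ = 2009/3958.8 = 0.507477 rad, θ = 197° → φ = 1.199°, λ = 47.090°.
Leg 3: from (1.199°, 47.090°), δ = 227.3/3958.8 = 0.057416 rad, θ = 260.3° → φ = 0.643°, λ = 43.847°.

latitude 0.643°, longitude 43.847°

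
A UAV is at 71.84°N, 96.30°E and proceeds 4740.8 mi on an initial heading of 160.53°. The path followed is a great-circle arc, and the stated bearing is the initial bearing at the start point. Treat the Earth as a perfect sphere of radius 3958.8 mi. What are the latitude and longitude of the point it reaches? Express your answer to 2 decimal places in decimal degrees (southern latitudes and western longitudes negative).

Central angle δ = d/R = 1.197535 rad.
Converting: φ₁ = 1.253845 rad, θ = 2.801777 rad.
sin φ₂ = sin φ₁ cos δ + cos φ₁ sin δ cos θ = (0.950190)(0.364654) + (0.311672)(0.931143)(-0.942816) = 0.072876
φ₂ = asin(0.072876) = 0.072940 rad = 4.18°.
Then Δλ = atan2(0.096731, 0.295409) = 0.316445 rad, from sin θ sin δ cos φ₁ over cos δ − sin φ₁ sin φ₂.
λ₂ = λ₁ + Δλ = 114.43°.

latitude 4.18°, longitude 114.43°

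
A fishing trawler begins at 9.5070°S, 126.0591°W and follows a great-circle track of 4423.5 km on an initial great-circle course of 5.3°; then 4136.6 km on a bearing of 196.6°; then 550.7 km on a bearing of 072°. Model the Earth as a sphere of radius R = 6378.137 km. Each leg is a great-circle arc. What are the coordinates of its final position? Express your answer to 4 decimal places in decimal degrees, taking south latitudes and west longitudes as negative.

latitude -4.3050°, longitude -127.4194°

Apply the spherical direct solution leg by leg, carrying full precision between legs.
Leg 1: from (-9.5070°, -126.0591°), δ = 4423.5/6378.137 = 0.693541 rad, θ = 5.3° → φ = 30.0514°, λ = -122.1474°.
Leg 2: from (30.0514°, -122.1474°), δ = 4136.6/6378.137 = 0.648559 rad, θ = 196.6° → φ = -5.8518°, λ = -132.1371°.
Leg 3: from (-5.8518°, -132.1371°), δ = 550.7/6378.137 = 0.086342 rad, θ = 72° → φ = -4.3050°, λ = -127.4194°.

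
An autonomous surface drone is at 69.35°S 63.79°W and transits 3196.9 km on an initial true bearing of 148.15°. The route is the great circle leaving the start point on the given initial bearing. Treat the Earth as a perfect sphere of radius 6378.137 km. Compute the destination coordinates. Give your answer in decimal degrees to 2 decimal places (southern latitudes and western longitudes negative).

Angular distance δ = d/R = 3196.9 / 6378.137 = 0.501228 rad.
Converting: φ₁ = -1.210386 rad, θ = 2.585705 rad.
sin φ₂ = sin φ₁ cos δ + cos φ₁ sin δ cos θ = (-0.935752)(0.876993) + (0.352658)(0.480503)(-0.849433) = -0.964587
φ₂ = asin(-0.964587) = -1.303875 rad = -74.71°.
For the longitude increment, Δλ = atan2( sin θ sin δ cos φ₁, cos δ − sin φ₁ sin φ₂ ) = atan2(0.089420, -0.025622) = 105.99°.
λ₂ = -63.79° + 105.99° = 42.20°.

latitude -74.71°, longitude 42.20°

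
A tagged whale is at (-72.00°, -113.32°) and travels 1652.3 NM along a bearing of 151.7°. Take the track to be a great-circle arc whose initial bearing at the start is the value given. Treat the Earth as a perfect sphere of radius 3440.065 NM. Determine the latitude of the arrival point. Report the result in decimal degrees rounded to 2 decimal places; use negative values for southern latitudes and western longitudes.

latitude -75.73°

Angular distance δ = d/R = 1652.3 / 3440.065 = 0.480311 rad.
With φ₁ = -72.00° = -1.256637 rad and θ = 151.7° = 2.647664 rad:
Applying the spherical law of cosines for sides, sin φ₂ = sin φ₁ cos δ + cos φ₁ sin δ cos θ = -0.969163, so φ₂ = -75.73°.
Δλ = atan2( sin θ sin δ cos φ₁ , cos δ − sin φ₁ sin φ₂ ) = atan2(0.067692, -0.034877) = 2.046559 rad = 117.26°.
λ₂ = -113.32° + 117.26° = 3.94°.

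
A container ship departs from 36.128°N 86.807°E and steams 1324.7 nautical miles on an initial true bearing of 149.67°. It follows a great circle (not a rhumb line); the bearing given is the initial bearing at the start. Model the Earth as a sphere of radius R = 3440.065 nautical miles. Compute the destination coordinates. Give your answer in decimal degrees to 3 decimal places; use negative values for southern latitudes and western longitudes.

The arc subtends δ = 1324.7/3440.065 = 0.385080 rad at the centre.
With φ₁ = 36.128° = 0.630553 rad and θ = 149.67° = 2.612234 rad:
sin φ₂ = sin φ₁ cos δ + cos φ₁ sin δ cos θ = (0.589591)(0.926768) + (0.807702)(0.375633)(-0.863131) = 0.284541
φ₂ = asin(0.284541) = 0.288527 rad = 16.531°.
Then Δλ = atan2(0.153211, 0.759006) = 0.199181 rad, from sin θ sin δ cos φ₁ over cos δ − sin φ₁ sin φ₂.
λ₂ = 86.807° + 11.412° = 98.219°.

latitude 16.531°, longitude 98.219°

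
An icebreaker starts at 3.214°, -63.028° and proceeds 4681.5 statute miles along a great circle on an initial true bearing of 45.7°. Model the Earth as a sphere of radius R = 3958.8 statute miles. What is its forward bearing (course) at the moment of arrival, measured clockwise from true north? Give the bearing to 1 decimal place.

final bearing 73.5°

The arc subtends δ = 4681.5/3958.8 = 1.182555 rad at the centre.
Start latitude φ₁ = 0.056095 rad; initial bearing θ = 0.797615 rad.
sin φ₂ = sin φ₁ cos δ + cos φ₁ sin δ cos θ = (0.056065)(0.378561) + (0.998427)(0.925576)(0.698415) = 0.666644
φ₂ = asin(0.666644) = 0.729697 rad = 41.809°.
Then Δλ = atan2(0.661386, 0.341185) = 1.094538 rad, from sin θ sin δ cos φ₁ over cos δ − sin φ₁ sin φ₂.
λ₂ = -63.028° + 62.712° = -0.316°.
The forward bearing on arrival equals the back-azimuth from the destination plus 180°.
Back-azimuth from P₂ (41.8°, -0.3°) to P₁ (3.2°, -63.0°), with Δλ' = λ₁ − λ₂ = -62.7°: atan2( sin Δλ' cos φ₁ , cos φ₂ sin φ₁ − sin φ₂ cos φ₁ cos Δλ' ) = 253.5°.
Final bearing = (253.5° + 180°) mod 360° = 73.5°.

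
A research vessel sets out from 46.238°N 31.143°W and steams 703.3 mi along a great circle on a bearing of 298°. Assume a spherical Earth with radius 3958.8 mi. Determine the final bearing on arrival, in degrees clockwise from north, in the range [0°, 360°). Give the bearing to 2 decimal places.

δ = 703.3/3958.8 = 0.177655 rad (10.1789°).
Start latitude φ₁ = 0.807005 rad; initial bearing θ = 5.201081 rad.
Destination latitude: φ₂ = arcsin( sin φ₁ cos δ + cos φ₁ sin δ cos θ ) = arcsin(0.768237) = 50.196°.
Then Δλ = atan2(-0.107925, 0.429426) = -0.246224 rad, from sin θ sin δ cos φ₁ over cos δ − sin φ₁ sin φ₂.
Hence λ₂ = -31.143° + -14.108° = -45.251°.
The forward bearing on arrival equals the back-azimuth from the destination plus 180°.
Back-azimuth from P₂ (50.20°, -45.25°) to P₁ (46.24°, -31.14°), with Δλ' = λ₁ − λ₂ = 14.11°: atan2( sin Δλ' cos φ₁ , cos φ₂ sin φ₁ − sin φ₂ cos φ₁ cos Δλ' ) = 107.45°.
Final bearing = (107.45° + 180°) mod 360° = 287.45°.

final bearing 287.45°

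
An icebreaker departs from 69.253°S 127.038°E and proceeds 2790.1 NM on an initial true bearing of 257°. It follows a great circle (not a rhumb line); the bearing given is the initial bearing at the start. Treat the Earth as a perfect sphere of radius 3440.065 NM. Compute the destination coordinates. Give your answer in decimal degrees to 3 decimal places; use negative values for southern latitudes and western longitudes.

δ = 2790.1/3440.065 = 0.811060 rad (46.4703°).
Converting: φ₁ = -1.208693 rad, θ = 4.485496 rad.
Destination latitude: φ₂ = arcsin( sin φ₁ cos δ + cos φ₁ sin δ cos θ ) = arcsin(-0.701843) = -44.575°.
Then Δλ = atan2(-0.250249, 0.032399) = -1.442046 rad, from sin θ sin δ cos φ₁ over cos δ − sin φ₁ sin φ₂.
λ₂ = λ₁ + Δλ = 44.415°.

latitude -44.575°, longitude 44.415°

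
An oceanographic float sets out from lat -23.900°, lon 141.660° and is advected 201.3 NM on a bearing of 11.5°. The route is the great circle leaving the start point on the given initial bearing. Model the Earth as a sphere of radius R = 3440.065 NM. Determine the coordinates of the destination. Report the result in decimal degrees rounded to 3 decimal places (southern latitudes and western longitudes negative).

Central angle δ = d/R = 0.058516 rad.
Start latitude φ₁ = -0.417134 rad; initial bearing θ = 0.200713 rad.
Destination latitude: φ₂ = arcsin( sin φ₁ cos δ + cos φ₁ sin δ cos θ ) = arcsin(-0.352053) = -20.613°.
Then Δλ = atan2(0.010660, 0.855657) = 0.012457 rad, from sin θ sin δ cos φ₁ over cos δ − sin φ₁ sin φ₂.
λ₂ = λ₁ + Δλ = 142.374°.

latitude -20.613°, longitude 142.374°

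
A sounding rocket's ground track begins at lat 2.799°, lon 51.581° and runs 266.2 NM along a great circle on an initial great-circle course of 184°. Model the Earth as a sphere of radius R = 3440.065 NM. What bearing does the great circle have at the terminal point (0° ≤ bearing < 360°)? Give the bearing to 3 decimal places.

δ = 266.2/3440.065 = 0.077382 rad (4.4337°).
With φ₁ = 2.799° = 0.048852 rad and θ = 184° = 3.211406 rad:
sin φ₂ = sin φ₁ cos δ + cos φ₁ sin δ cos θ = (0.048832)(0.997007) + (0.998807)(0.077305)(-0.997564) = -0.028339
φ₂ = asin(-0.028339) = -0.028342 rad = -1.624°.
Then Δλ = atan2(-0.005386, 0.998391) = -0.005395 rad, from sin θ sin δ cos φ₁ over cos δ − sin φ₁ sin φ₂.
λ₂ = λ₁ + Δλ = 51.272°.
The forward bearing on arrival equals the back-azimuth from the destination plus 180°.
Back-azimuth from P₂ (-1.624°, 51.272°) to P₁ (2.799°, 51.581°), with Δλ' = λ₁ − λ₂ = 0.309°: atan2( sin Δλ' cos φ₁ , cos φ₂ sin φ₁ − sin φ₂ cos φ₁ cos Δλ' ) = 3.997°.
Final bearing = (3.997° + 180°) mod 360° = 183.997°.

final bearing 183.997°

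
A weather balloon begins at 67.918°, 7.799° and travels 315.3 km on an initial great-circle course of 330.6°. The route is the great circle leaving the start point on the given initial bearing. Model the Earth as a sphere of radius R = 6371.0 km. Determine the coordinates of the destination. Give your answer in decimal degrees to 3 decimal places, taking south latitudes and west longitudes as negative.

latitude 70.341°, longitude 3.659°

The arc subtends δ = 315.3/6371 = 0.049490 rad at the centre.
With φ₁ = 67.918° = 1.185393 rad and θ = 330.6° = 5.770059 rad:
Applying the spherical law of cosines for sides, sin φ₂ = sin φ₁ cos δ + cos φ₁ sin δ cos θ = 0.941714, so φ₂ = 70.341°.
Δλ = atan2( sin θ sin δ cos φ₁ , cos δ − sin φ₁ sin φ₂ ) = atan2(-0.009129, 0.126139) = -0.072250 rad = -4.140°.
λ₂ = 7.799° + -4.140° = 3.659°.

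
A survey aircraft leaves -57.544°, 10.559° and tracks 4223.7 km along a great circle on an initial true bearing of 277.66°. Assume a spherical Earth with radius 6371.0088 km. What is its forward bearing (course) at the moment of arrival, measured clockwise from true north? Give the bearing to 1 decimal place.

Central angle δ = d/R = 0.662956 rad.
With φ₁ = -57.544° = -1.004332 rad and θ = 277.66° = 4.846081 rad:
sin φ₂ = sin φ₁ cos δ + cos φ₁ sin δ cos θ = (-0.843804)(0.788176) + (0.536652)(0.615450)(0.133294) = -0.621041
φ₂ = asin(-0.621041) = -0.670071 rad = -38.392°.
For the longitude increment, Δλ = atan2( sin θ sin δ cos φ₁, cos δ − sin φ₁ sin φ₂ ) = atan2(-0.327335, 0.264139) = -51.099°.
λ₂ = 10.559° + -51.099° = -40.540°.
The forward bearing on arrival equals the back-azimuth from the destination plus 180°.
Back-azimuth from P₂ (-38.4°, -40.5°) to P₁ (-57.5°, 10.6°), with Δλ' = λ₁ − λ₂ = 51.1°: atan2( sin Δλ' cos φ₁ , cos φ₂ sin φ₁ − sin φ₂ cos φ₁ cos Δλ' ) = 137.3°.
Final bearing = (137.3° + 180°) mod 360° = 317.3°.

final bearing 317.3°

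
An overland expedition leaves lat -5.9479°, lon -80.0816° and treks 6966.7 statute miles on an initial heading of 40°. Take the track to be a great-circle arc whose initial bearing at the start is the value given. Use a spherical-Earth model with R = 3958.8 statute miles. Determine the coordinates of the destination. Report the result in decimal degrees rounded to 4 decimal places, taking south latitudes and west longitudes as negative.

latitude 50.1586°, longitude 19.7053°

δ = 6966.7/3958.8 = 1.759801 rad (100.8292°).
Converting: φ₁ = -0.103810 rad, θ = 0.698132 rad.
Applying the spherical law of cosines for sides, sin φ₂ = sin φ₁ cos δ + cos φ₁ sin δ cos θ = 0.767821, so φ₂ = 50.1586°.
For the longitude increment, Δλ = atan2( sin θ sin δ cos φ₁, cos δ − sin φ₁ sin φ₂ ) = atan2(0.627942, -0.108317) = 99.7869°.
Hence λ₂ = -80.0816° + 99.7869° = 19.7053°.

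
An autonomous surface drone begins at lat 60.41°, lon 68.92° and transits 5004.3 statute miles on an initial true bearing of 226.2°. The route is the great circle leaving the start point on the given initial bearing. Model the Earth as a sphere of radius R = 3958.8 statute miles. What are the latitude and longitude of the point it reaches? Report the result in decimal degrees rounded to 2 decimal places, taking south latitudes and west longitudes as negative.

latitude -3.63°, longitude 25.33°

Central angle δ = d/R = 1.264095 rad.
With φ₁ = 60.41° = 1.054353 rad and θ = 226.2° = 3.947935 rad:
Destination latitude: φ₂ = arcsin( sin φ₁ cos δ + cos φ₁ sin δ cos θ ) = arcsin(-0.063285) = -3.63°.
For the longitude increment, Δλ = atan2( sin θ sin δ cos φ₁, cos δ − sin φ₁ sin φ₂ ) = atan2(-0.339767, 0.356946) = -43.59°.
λ₂ = 68.92° + -43.59° = 25.33°.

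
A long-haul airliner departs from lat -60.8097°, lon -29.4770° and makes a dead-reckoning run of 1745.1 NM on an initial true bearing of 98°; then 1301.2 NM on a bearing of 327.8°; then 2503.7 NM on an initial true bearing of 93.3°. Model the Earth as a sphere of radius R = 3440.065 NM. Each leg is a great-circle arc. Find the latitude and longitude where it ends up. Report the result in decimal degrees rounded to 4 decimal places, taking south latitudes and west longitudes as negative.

latitude -26.3011°, longitude 57.3299°

Apply the spherical direct solution leg by leg, carrying full precision between legs.
Leg 1: from (-60.8097°, -29.4770°), δ = 1745.1/3440.065 = 0.507287 rad, θ = 98° → φ = -52.7534°, λ = 23.1641°.
Leg 2: from (-52.7534°, 23.1641°), δ = 1301.2/3440.065 = 0.378249 rad, θ = 327.8° → φ = -33.4105°, λ = 9.5285°.
Leg 3: from (-33.4105°, 9.5285°), δ = 2503.7/3440.065 = 0.727806 rad, θ = 93.3° → φ = -26.3011°, λ = 57.3299°.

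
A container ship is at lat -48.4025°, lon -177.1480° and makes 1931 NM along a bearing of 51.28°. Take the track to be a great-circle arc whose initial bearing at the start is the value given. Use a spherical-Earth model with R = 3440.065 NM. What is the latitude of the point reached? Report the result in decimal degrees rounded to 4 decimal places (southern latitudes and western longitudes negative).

Angular distance δ = d/R = 1931 / 3440.065 = 0.561327 rad.
Start latitude φ₁ = -0.844783 rad; initial bearing θ = 0.895005 rad.
Applying the spherical law of cosines for sides, sin φ₂ = sin φ₁ cos δ + cos φ₁ sin δ cos θ = -0.412018, so φ₂ = -24.3316°.
Then Δλ = atan2(0.275725, 0.538432) = 0.473271 rad, from sin θ sin δ cos φ₁ over cos δ − sin φ₁ sin φ₂.
Hence λ₂ = -177.1480° + 27.1165° = -150.0315°.

latitude -24.3316°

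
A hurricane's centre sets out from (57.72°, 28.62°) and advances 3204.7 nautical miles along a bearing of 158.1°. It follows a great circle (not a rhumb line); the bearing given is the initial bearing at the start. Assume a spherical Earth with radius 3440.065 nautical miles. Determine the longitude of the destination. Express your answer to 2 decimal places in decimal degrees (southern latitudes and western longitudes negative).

longitude 46.14°

The arc subtends δ = 3204.7/3440.065 = 0.931581 rad at the centre.
Start latitude φ₁ = 1.007404 rad; initial bearing θ = 2.759366 rad.
Applying the spherical law of cosines for sides, sin φ₂ = sin φ₁ cos δ + cos φ₁ sin δ cos θ = 0.106681, so φ₂ = 6.12°.
For the longitude increment, Δλ = atan2( sin θ sin δ cos φ₁, cos δ − sin φ₁ sin φ₂ ) = atan2(0.159868, 0.506373) = 17.52°.
λ₂ = λ₁ + Δλ = 46.14°.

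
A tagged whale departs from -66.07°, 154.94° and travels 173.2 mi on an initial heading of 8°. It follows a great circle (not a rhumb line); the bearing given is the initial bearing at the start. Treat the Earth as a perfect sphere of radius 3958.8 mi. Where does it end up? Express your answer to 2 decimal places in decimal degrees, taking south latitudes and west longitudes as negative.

δ = 173.2/3958.8 = 0.043751 rad (2.5067°).
Converting: φ₁ = -1.153139 rad, θ = 0.139626 rad.
Destination latitude: φ₂ = arcsin( sin φ₁ cos δ + cos φ₁ sin δ cos θ ) = arcsin(-0.895599) = -63.59°.
Then Δλ = atan2(0.002469, 0.180428) = 0.013683 rad, from sin θ sin δ cos φ₁ over cos δ − sin φ₁ sin φ₂.
Hence λ₂ = 154.94° + 0.78° = 155.72°.

latitude -63.59°, longitude 155.72°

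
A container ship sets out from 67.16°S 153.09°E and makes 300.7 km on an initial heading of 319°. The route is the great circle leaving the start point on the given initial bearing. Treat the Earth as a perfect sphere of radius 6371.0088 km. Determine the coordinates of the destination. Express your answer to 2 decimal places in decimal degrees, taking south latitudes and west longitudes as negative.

latitude -65.06°, longitude 148.88°

The arc subtends δ = 300.7/6371.0088 = 0.047198 rad at the centre.
Start latitude φ₁ = -1.172163 rad; initial bearing θ = 5.567600 rad.
sin φ₂ = sin φ₁ cos δ + cos φ₁ sin δ cos θ = (-0.921592)(0.998886) + (0.388159)(0.047181)(0.754710) = -0.906745
φ₂ = asin(-0.906745) = -1.135499 rad = -65.06°.
Then Δλ = atan2(-0.012015, 0.163237) = -0.073471 rad, from sin θ sin δ cos φ₁ over cos δ − sin φ₁ sin φ₂.
λ₂ = 153.09° + -4.21° = 148.88°.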